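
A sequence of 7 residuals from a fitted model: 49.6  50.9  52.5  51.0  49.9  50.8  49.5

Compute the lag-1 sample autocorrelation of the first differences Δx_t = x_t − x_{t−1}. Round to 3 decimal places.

First differences Δx: 1.3, 1.6, -1.5, -1.1, 0.9, -1.3
Mean of differences = -0.0167
Numerator Σ(Δx_t−Δx̄)(Δx_{t+1}−Δx̄) = -0.8319
Denominator Σ(Δx_t−Δx̄)² = 10.2083
r_1(Δx) = -0.8319 / 10.2083 = -0.081

-0.081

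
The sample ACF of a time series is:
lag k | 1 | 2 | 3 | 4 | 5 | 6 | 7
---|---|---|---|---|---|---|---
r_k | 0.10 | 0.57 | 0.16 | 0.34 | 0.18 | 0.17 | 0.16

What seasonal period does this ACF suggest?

2

The largest autocorrelation is r_2 = 0.57, with a weaker echo at lag 4 (0.34); the remaining lags stay at or below 0.18.
The dominant spike at lag 2 indicates a seasonal period of 2.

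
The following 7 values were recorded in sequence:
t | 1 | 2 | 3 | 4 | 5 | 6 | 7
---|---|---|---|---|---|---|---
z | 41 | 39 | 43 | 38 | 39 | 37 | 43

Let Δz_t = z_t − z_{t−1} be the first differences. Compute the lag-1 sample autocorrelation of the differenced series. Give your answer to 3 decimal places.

-0.544

First differences Δz: -2, 4, -5, 1, -2, 6
Mean of differences = 0.3333
Numerator Σ(Δz_t−Δz̄)(Δz_{t+1}−Δz̄) = -46.4444
Denominator Σ(Δz_t−Δz̄)² = 85.3333
r_1(Δz) = -46.4444 / 85.3333 = -0.544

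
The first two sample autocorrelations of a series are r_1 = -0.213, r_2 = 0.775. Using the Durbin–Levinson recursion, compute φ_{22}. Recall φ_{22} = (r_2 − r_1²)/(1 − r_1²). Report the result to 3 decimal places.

0.764

φ_{22} = (r_2 − r_1²) / (1 − r_1²)
r_1² = (-0.213)² = 0.045369
Numerator = 0.775 − 0.0454 = 0.7296; denominator = 1 − 0.0454 = 0.9546
φ_{22} = 0.7296 / 0.9546 = 0.764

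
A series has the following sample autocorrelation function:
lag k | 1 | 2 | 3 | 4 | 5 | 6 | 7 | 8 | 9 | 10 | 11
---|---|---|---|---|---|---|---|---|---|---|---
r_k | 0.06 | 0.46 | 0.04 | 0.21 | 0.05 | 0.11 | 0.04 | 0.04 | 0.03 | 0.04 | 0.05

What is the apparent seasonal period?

2

The largest autocorrelation is r_2 = 0.46, with a weaker echo at lag 4 (0.21); the remaining lags stay at or below 0.11.
The dominant spike at lag 2 indicates a seasonal period of 2.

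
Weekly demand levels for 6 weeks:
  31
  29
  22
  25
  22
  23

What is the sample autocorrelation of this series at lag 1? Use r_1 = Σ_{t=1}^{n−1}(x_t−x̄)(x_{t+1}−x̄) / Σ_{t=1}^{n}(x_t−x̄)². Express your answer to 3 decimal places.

Mean x̄ = (31 + 29 + 22 + 25 + 22 + 23)/6 = 25.3333
Deviations from mean: 5.6667, 3.6667, -3.3333, -0.3333, -3.3333, -2.3333
Numerator Σ_{t=1}^{5}(x_t−x̄)(x_{t+1}−x̄) = 18.5556
Denominator Σ(x_t−x̄)² = 73.3333
r_1 = 18.5556 / 73.3333 = 0.253

0.253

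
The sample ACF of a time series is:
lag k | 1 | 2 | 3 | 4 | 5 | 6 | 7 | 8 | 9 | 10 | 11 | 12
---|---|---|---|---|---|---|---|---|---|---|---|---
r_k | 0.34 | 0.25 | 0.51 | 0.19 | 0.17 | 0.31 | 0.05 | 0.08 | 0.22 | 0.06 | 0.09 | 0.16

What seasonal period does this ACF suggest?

3

The largest autocorrelation is r_3 = 0.51; the remaining lags stay at or below 0.34. The elevated value at lag 1 (0.34), dropping to 0.25 at lag 2, reflects decaying short-term dependence rather than seasonality.
The dominant spike at lag 3 indicates a seasonal period of 3.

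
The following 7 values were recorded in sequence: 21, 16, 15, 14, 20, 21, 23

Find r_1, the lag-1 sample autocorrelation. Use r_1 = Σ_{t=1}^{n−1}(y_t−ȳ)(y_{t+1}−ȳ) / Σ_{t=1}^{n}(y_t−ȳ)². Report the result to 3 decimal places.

0.366

Mean ȳ = (21 + 16 + 15 + 14 + 20 + 21 + 23)/7 = 18.5714
Deviations from mean: 2.4286, -2.5714, -3.5714, -4.5714, 1.4286, 2.4286, 4.4286
Σ(y_t−ȳ)(y_{t+1}−ȳ) = (-6.2449) + (9.1837) + (16.3265) + (-6.5306) + (3.4694) + (10.7551) = 26.9592
Denominator Σ(y_t−ȳ)² = 73.7143
r_1 = 26.9592 / 73.7143 = 0.366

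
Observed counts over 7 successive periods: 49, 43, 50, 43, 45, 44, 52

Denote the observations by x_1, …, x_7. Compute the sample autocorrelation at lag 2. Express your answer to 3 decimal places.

0.200

Mean x̄ = (49 + 43 + 50 + 43 + 45 + 44 + 52)/7 = 46.5714
Σ(x_t−x̄)(x_{t+2}−x̄) = (8.3265) + (12.7551) + (-5.3878) + (9.1837) + (-8.5306) = 16.3469
Denominator Σ(x_t−x̄)² = 81.7143
r_2 = 16.3469 / 81.7143 = 0.200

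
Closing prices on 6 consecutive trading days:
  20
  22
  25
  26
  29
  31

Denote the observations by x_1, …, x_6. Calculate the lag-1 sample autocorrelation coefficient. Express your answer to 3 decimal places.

Mean x̄ = (20 + 22 + 25 + 26 + 29 + 31)/6 = 25.5000
Σ(x_t−x̄)(x_{t+1}−x̄) = (19.2500) + (1.7500) + (-0.2500) + (1.7500) + (19.2500) = 41.7500
Denominator Σ(x_t−x̄)² = 85.5000
r_1 = 41.7500 / 85.5000 = 0.488

0.488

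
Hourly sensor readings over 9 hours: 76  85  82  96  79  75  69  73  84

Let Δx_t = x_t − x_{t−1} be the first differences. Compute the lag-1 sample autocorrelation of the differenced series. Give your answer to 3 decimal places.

First differences Δx: 9, -3, 14, -17, -4, -6, 4, 11
Mean of differences = 1.0000
Numerator Σ(Δx_t−Δx̄)(Δx_{t+1}−Δx̄) = -184.0000
Denominator Σ(Δx_t−Δx̄)² = 756.0000
r_1(Δx) = -184.0000 / 756.0000 = -0.243

-0.243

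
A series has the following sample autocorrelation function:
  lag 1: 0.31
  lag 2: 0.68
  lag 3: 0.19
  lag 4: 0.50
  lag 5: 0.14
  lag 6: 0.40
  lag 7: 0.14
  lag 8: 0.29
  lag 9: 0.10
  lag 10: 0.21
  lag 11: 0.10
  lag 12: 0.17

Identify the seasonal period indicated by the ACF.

The largest autocorrelation is r_2 = 0.68, with weaker echoes at lags 4 (0.50) and 6 (0.40); the remaining lags stay at or below 0.31.
The dominant spike at lag 2 indicates a seasonal period of 2.

2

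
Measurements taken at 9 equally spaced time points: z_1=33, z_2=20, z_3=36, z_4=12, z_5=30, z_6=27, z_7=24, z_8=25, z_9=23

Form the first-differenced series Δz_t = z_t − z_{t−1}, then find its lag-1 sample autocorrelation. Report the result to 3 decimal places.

-0.801

First differences Δz: -13, 16, -24, 18, -3, -3, 1, -2
Mean of differences = -1.2500
Numerator Σ(Δz_t−Δz̄)(Δz_{t+1}−Δz̄) = -1069.3125
Denominator Σ(Δz_t−Δz̄)² = 1335.5000
r_1(Δz) = -1069.3125 / 1335.5000 = -0.801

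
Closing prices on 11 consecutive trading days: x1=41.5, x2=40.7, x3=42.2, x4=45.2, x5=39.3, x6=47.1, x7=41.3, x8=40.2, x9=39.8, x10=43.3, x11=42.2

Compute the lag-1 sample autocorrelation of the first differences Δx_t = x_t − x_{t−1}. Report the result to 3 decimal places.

-0.669

First differences Δx: -0.8, 1.5, 3.0, -5.9, 7.8, -5.8, -1.1, -0.4, 3.5, -1.1
Mean of differences = 0.0700
Numerator Σ(Δx_t−Δx̄)(Δx_{t+1}−Δx̄) = -104.2769
Denominator Σ(Δx_t−Δx̄)² = 155.9610
r_1(Δx) = -104.2769 / 155.9610 = -0.669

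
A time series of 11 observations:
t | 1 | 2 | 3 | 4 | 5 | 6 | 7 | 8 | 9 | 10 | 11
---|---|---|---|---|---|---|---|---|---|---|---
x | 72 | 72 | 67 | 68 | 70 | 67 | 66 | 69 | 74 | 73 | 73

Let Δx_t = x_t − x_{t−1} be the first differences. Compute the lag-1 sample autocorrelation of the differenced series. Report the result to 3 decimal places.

First differences Δx: 0, -5, 1, 2, -3, -1, 3, 5, -1, 0
Mean of differences = 0.1000
Numerator Σ(Δx_t−Δx̄)(Δx_{t+1}−Δx̄) = 0.8900
Denominator Σ(Δx_t−Δx̄)² = 74.9000
r_1(Δx) = 0.8900 / 74.9000 = 0.012

0.012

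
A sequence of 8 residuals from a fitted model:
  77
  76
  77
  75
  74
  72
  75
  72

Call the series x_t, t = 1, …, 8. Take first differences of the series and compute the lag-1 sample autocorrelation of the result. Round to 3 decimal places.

-0.599

First differences Δx: -1, 1, -2, -1, -2, 3, -3
Mean of differences = -0.7143
Numerator Σ(Δx_t−Δx̄)(Δx_{t+1}−Δx̄) = -15.2245
Denominator Σ(Δx_t−Δx̄)² = 25.4286
r_1(Δx) = -15.2245 / 25.4286 = -0.599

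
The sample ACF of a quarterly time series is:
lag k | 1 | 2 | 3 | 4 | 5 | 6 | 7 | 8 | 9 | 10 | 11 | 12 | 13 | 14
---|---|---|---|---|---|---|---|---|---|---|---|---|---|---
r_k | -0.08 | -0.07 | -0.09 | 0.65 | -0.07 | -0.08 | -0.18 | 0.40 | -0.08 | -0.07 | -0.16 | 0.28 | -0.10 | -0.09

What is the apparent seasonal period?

The largest autocorrelation is r_4 = 0.65, with weaker echoes at lags 8 (0.40) and 12 (0.28); the remaining lags stay at or below -0.07.
The dominant spike at lag 4 indicates a seasonal period of 4.

4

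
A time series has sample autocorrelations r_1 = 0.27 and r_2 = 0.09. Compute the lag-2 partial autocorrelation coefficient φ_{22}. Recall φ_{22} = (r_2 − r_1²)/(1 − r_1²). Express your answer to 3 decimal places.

0.018

φ_{22} = (r_2 − r_1²) / (1 − r_1²)
r_1² = (0.27)² = 0.0729
Numerator = 0.09 − 0.0729 = 0.0171; denominator = 1 − 0.0729 = 0.9271
φ_{22} = 0.0171 / 0.9271 = 0.018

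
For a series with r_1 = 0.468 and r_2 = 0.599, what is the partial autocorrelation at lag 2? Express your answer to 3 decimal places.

φ_{22} = (r_2 − r_1²) / (1 − r_1²)
r_1² = (0.468)² = 0.219024
Numerator = 0.599 − 0.2190 = 0.3800; denominator = 1 − 0.2190 = 0.7810
φ_{22} = 0.3800 / 0.7810 = 0.487

0.487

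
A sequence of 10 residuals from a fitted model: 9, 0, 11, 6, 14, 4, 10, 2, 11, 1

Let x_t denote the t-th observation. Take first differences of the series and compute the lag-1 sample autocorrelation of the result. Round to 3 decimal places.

-0.805

First differences Δx: -9, 11, -5, 8, -10, 6, -8, 9, -10
Mean of differences = -0.8889
Numerator Σ(Δx_t−Δx̄)(Δx_{t+1}−Δx̄) = -535.0123
Denominator Σ(Δx_t−Δx̄)² = 664.8889
r_1(Δx) = -535.0123 / 664.8889 = -0.805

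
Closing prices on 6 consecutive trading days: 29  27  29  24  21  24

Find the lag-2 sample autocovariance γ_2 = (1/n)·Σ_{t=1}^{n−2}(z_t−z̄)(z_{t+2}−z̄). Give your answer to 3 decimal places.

Mean z̄ = (29 + 27 + 29 + 24 + 21 + 24)/6 = 25.6667
Σ_{t=1}^{4}(z_t−z̄)(z_{t+2}−z̄) = -3.8889
γ_2 = -3.8889 / 6 = -0.648

-0.648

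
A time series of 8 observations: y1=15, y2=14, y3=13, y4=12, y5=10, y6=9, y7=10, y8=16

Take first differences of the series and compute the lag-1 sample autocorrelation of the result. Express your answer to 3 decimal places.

First differences Δy: -1, -1, -1, -2, -1, 1, 6
Mean of differences = 0.1429
Numerator Σ(Δy_t−Δȳ)(Δy_{t+1}−Δȳ) = 11.5510
Denominator Σ(Δy_t−Δȳ)² = 44.8571
r_1(Δy) = 11.5510 / 44.8571 = 0.258

0.258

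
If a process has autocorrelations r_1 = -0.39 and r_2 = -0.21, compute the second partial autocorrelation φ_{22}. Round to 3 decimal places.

φ_{22} = (r_2 − r_1²) / (1 − r_1²)
r_1² = (-0.39)² = 0.1521
Numerator = -0.21 − 0.1521 = -0.3621; denominator = 1 − 0.1521 = 0.8479
φ_{22} = -0.3621 / 0.8479 = -0.427

-0.427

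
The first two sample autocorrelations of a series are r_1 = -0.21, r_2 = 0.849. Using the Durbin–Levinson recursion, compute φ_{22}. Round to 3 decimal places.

φ_{22} = (r_2 − r_1²) / (1 − r_1²)
r_1² = (-0.21)² = 0.0441
Numerator = 0.849 − 0.0441 = 0.8049; denominator = 1 − 0.0441 = 0.9559
φ_{22} = 0.8049 / 0.9559 = 0.842

0.842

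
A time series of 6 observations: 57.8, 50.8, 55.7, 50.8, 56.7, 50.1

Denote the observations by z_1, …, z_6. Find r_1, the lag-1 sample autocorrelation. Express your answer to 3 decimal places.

Mean z̄ = (57.8 + 50.8 + 55.7 + 50.8 + 56.7 + 50.1)/6 = 53.6500
Deviations from mean: 4.1500, -2.8500, 2.0500, -2.8500, 3.0500, -3.5500
Numerator Σ_{t=1}^{5}(z_t−z̄)(z_{t+1}−z̄) = -43.0325
Denominator Σ(z_t−z̄)² = 59.5750
r_1 = -43.0325 / 59.5750 = -0.722

-0.722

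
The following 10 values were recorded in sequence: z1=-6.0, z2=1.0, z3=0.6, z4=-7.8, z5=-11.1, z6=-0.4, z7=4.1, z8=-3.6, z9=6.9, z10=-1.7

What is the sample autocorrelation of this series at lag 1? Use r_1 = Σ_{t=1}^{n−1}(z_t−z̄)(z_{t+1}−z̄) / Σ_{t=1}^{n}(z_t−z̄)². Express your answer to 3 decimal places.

0.023

Mean z̄ = (-6.0 + 1.0 + 0.6 − 7.8 − 11.1 − 0.4 + 4.1 − 3.6 + 6.9 − 1.7)/10 = -1.8000
Numerator Σ_{t=1}^{9}(z_t−z̄)(z_{t+1}−z̄) = 6.1900
Denominator Σ(z_t−z̄)² = 269.4400
r_1 = 6.1900 / 269.4400 = 0.023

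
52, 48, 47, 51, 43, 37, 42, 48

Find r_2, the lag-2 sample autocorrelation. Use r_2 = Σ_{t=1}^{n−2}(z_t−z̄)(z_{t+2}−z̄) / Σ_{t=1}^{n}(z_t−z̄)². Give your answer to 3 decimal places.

-0.216

Mean z̄ = (52 + 48 + 47 + 51 + 43 + 37 + 42 + 48)/8 = 46.0000
Deviations from mean: 6.0000, 2.0000, 1.0000, 5.0000, -3.0000, -9.0000, -4.0000, 2.0000
Σ(z_t−z̄)(z_{t+2}−z̄) = (6.0000) + (10.0000) + (-3.0000) + (-45.0000) + (12.0000) + (-18.0000) = -38.0000
Denominator Σ(z_t−z̄)² = 176.0000
r_2 = -38.0000 / 176.0000 = -0.216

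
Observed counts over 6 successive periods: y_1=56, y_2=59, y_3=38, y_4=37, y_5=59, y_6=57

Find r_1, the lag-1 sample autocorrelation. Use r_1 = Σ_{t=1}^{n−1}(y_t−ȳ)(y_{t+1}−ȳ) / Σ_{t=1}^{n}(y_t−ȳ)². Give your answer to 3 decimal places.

0.097

Mean ȳ = (56 + 59 + 38 + 37 + 59 + 57)/6 = 51.0000
Deviations from mean: 5.0000, 8.0000, -13.0000, -14.0000, 8.0000, 6.0000
Numerator Σ_{t=1}^{5}(y_t−ȳ)(y_{t+1}−ȳ) = 54.0000
Denominator Σ(y_t−ȳ)² = 554.0000
r_1 = 54.0000 / 554.0000 = 0.097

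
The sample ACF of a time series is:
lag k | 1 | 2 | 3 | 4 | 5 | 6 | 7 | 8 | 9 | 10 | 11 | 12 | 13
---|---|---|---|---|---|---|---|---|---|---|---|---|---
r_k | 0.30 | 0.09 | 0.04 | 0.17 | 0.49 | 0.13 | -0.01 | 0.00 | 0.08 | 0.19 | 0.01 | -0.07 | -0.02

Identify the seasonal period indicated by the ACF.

5

The largest autocorrelation is r_5 = 0.49; the remaining lags stay at or below 0.30. The elevated value at lag 1 (0.30), dropping to 0.09 at lag 2, reflects decaying short-term dependence rather than seasonality.
The dominant spike at lag 5 indicates a seasonal period of 5.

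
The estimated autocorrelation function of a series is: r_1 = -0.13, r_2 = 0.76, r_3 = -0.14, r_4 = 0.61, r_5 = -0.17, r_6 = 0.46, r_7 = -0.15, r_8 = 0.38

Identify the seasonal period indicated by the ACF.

2

The largest autocorrelation is r_2 = 0.76, with weaker echoes at lags 4 (0.61), 6 (0.46) and 8 (0.38); the remaining lags stay at or below -0.13.
The dominant spike at lag 2 indicates a seasonal period of 2.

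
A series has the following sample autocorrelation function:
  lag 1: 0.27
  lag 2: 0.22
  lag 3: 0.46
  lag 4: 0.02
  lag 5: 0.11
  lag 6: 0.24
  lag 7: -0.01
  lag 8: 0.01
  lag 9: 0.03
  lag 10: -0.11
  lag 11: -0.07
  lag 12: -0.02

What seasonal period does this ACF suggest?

The largest autocorrelation is r_3 = 0.46; the remaining lags stay at or below 0.27. The elevated value at lag 1 (0.27), dropping to 0.22 at lag 2, reflects decaying short-term dependence rather than seasonality.
The dominant spike at lag 3 indicates a seasonal period of 3.

3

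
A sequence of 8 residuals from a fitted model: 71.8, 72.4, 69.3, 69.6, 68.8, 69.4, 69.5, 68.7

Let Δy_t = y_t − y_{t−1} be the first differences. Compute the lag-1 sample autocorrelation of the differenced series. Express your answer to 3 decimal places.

-0.485

First differences Δy: 0.6, -3.1, 0.3, -0.8, 0.6, 0.1, -0.8
Mean of differences = -0.4429
Numerator Σ(Δy_t−Δȳ)(Δy_{t+1}−Δȳ) = -5.0104
Denominator Σ(Δy_t−Δȳ)² = 10.3371
r_1(Δy) = -5.0104 / 10.3371 = -0.485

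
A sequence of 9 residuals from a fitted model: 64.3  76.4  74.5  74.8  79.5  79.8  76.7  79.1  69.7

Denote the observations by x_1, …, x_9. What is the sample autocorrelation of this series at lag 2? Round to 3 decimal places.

0.098

Mean x̄ = (64.3 + 76.4 + 74.5 + 74.8 + 79.5 + 79.8 + 76.7 + 79.1 + 69.7)/9 = 74.9778
Σ(x_t−x̄)(x_{t+2}−x̄) = (5.1016) + (-0.2528) + (-2.1606) + (-0.8573) + (7.7883) + (19.8783) + (-9.0895) = 20.4079
Denominator Σ(x_t−x̄)² = 207.8156
r_2 = 20.4079 / 207.8156 = 0.098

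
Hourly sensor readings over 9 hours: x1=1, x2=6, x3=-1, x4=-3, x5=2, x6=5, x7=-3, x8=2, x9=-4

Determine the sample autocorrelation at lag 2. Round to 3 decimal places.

-0.202

Mean x̄ = (1 + 6 − 1 − 3 + 2 + 5 − 3 + 2 − 4)/9 = 0.5556
Numerator Σ_{t=1}^{7}(x_t−x̄)(x_{t+2}−x̄) = -20.6173
Denominator Σ(x_t−x̄)² = 102.2222
r_2 = -20.6173 / 102.2222 = -0.202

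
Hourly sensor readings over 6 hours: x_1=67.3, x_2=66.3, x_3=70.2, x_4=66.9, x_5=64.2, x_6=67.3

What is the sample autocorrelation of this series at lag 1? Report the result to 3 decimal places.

-0.177

Mean x̄ = (67.3 + 66.3 + 70.2 + 66.9 + 64.2 + 67.3)/6 = 67.0333
Deviations from mean: 0.2667, -0.7333, 3.1667, -0.1333, -2.8333, 0.2667
Σ(x_t−x̄)(x_{t+1}−x̄) = (-0.1956) + (-2.3222) + (-0.4222) + (0.3778) + (-0.7556) = -3.3178
Denominator Σ(x_t−x̄)² = 18.7533
r_1 = -3.3178 / 18.7533 = -0.177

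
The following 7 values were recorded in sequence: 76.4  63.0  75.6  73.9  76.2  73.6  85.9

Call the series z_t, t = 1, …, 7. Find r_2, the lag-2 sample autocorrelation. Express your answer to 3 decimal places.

Mean z̄ = (76.4 + 63.0 + 75.6 + 73.9 + 76.2 + 73.6 + 85.9)/7 = 74.9429
Numerator Σ_{t=1}^{5}(z_t−z̄)(z_{t+2}−z̄) = 29.4135
Denominator Σ(z_t−z̄)² = 269.7171
r_2 = 29.4135 / 269.7171 = 0.109

0.109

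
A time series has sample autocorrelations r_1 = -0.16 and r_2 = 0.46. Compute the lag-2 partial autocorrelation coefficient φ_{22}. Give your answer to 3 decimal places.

0.446

φ_{22} = (r_2 − r_1²) / (1 − r_1²)
r_1² = (-0.16)² = 0.0256
Numerator = 0.46 − 0.0256 = 0.4344; denominator = 1 − 0.0256 = 0.9744
φ_{22} = 0.4344 / 0.9744 = 0.446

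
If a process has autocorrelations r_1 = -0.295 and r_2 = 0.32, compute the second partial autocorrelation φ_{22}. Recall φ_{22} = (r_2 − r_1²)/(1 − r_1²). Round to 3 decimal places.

φ_{22} = (r_2 − r_1²) / (1 − r_1²)
r_1² = (-0.295)² = 0.087025
Numerator = 0.32 − 0.0870 = 0.2330; denominator = 1 − 0.0870 = 0.9130
φ_{22} = 0.2330 / 0.9130 = 0.255

0.255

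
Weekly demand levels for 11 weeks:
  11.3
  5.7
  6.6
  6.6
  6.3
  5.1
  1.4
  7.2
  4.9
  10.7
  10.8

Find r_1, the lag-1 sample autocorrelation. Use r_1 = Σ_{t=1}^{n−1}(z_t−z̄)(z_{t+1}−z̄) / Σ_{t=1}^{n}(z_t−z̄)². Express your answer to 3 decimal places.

0.133

Mean z̄ = (11.3 + 5.7 + 6.6 + 6.6 + 6.3 + 5.1 + 1.4 + 7.2 + 4.9 + 10.7 + 10.8)/11 = 6.9636
Numerator Σ_{t=1}^{10}(z_t−z̄)(z_{t+1}−z̄) = 11.7796
Denominator Σ(z_t−z̄)² = 88.5255
r_1 = 11.7796 / 88.5255 = 0.133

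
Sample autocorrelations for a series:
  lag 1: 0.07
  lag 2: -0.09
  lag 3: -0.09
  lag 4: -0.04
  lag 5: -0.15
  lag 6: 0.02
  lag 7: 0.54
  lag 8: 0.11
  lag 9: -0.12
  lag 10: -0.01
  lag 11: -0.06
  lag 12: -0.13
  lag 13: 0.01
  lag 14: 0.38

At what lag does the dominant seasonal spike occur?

The largest autocorrelation is r_7 = 0.54, with a weaker echo at lag 14 (0.38); the remaining lags stay at or below 0.11.
The dominant spike at lag 7 indicates a seasonal period of 7.

7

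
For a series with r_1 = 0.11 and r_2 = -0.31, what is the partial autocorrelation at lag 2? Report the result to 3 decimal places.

-0.326

φ_{22} = (r_2 − r_1²) / (1 − r_1²)
r_1² = (0.11)² = 0.0121
Numerator = -0.31 − 0.0121 = -0.3221; denominator = 1 − 0.0121 = 0.9879
φ_{22} = -0.3221 / 0.9879 = -0.326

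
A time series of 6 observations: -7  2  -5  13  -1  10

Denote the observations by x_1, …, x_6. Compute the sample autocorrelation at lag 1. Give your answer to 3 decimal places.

Mean x̄ = (-7 + 2 − 5 + 13 − 1 + 10)/6 = 2.0000
Deviations from mean: -9.0000, 0.0000, -7.0000, 11.0000, -3.0000, 8.0000
Σ(x_t−x̄)(x_{t+1}−x̄) = (0.0000) + (0.0000) + (-77.0000) + (-33.0000) + (-24.0000) = -134.0000
Denominator Σ(x_t−x̄)² = 324.0000
r_1 = -134.0000 / 324.0000 = -0.414

-0.414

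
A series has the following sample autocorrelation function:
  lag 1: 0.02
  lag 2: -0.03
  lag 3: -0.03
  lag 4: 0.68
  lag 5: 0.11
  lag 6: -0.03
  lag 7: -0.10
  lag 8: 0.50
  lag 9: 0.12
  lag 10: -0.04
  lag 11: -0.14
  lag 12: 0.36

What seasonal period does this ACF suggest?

4

The largest autocorrelation is r_4 = 0.68, with weaker echoes at lags 8 (0.50) and 12 (0.36); the remaining lags stay at or below 0.12.
The dominant spike at lag 4 indicates a seasonal period of 4.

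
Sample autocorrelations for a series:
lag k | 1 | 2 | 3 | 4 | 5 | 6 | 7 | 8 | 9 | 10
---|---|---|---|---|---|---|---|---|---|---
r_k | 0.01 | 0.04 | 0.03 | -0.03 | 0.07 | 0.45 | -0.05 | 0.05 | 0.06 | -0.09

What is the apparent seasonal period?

6

The largest autocorrelation is r_6 = 0.45; the remaining lags stay at or below 0.07.
The dominant spike at lag 6 indicates a seasonal period of 6.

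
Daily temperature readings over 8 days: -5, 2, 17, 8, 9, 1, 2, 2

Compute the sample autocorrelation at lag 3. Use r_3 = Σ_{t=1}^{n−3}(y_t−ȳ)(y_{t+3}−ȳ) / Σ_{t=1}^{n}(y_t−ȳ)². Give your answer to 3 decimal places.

Mean ȳ = (-5 + 2 + 17 + 8 + 9 + 1 + 2 + 2)/8 = 4.5000
Deviations from mean: -9.5000, -2.5000, 12.5000, 3.5000, 4.5000, -3.5000, -2.5000, -2.5000
Numerator Σ_{t=1}^{5}(y_t−ȳ)(y_{t+3}−ȳ) = -108.2500
Denominator Σ(y_t−ȳ)² = 310.0000
r_3 = -108.2500 / 310.0000 = -0.349

-0.349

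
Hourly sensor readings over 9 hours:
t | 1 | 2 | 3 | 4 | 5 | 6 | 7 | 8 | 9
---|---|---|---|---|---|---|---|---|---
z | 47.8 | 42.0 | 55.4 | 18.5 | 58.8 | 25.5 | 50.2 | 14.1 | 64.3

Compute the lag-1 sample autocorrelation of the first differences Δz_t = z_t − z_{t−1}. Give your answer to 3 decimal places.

First differences Δz: -5.8, 13.4, -36.9, 40.3, -33.3, 24.7, -36.1, 50.2
Mean of differences = 2.0625
Numerator Σ(Δz_t−Δz̄)(Δz_{t+1}−Δz̄) = -6874.3502
Denominator Σ(Δz_t−Δz̄)² = 8707.0988
r_1(Δz) = -6874.3502 / 8707.0988 = -0.790

-0.790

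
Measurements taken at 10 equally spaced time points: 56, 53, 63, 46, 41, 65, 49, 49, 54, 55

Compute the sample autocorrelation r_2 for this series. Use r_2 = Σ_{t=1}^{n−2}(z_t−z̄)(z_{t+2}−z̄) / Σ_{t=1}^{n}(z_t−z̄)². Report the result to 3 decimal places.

-0.384

Mean z̄ = (56 + 53 + 63 + 46 + 41 + 65 + 49 + 49 + 54 + 55)/10 = 53.1000
Numerator Σ_{t=1}^{8}(z_t−z̄)(z_{t+2}−z̄) = -185.5200
Denominator Σ(z_t−z̄)² = 482.9000
r_2 = -185.5200 / 482.9000 = -0.384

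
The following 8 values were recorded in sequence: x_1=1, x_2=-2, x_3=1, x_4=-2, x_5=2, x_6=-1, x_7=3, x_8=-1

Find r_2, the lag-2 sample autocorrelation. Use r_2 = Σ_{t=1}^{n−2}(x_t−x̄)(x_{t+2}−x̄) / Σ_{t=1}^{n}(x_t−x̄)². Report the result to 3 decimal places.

Mean x̄ = (1 − 2 + 1 − 2 + 2 − 1 + 3 − 1)/8 = 0.1250
Deviations from mean: 0.8750, -2.1250, 0.8750, -2.1250, 1.8750, -1.1250, 2.8750, -1.1250
Σ(x_t−x̄)(x_{t+2}−x̄) = (0.7656) + (4.5156) + (1.6406) + (2.3906) + (5.3906) + (1.2656) = 15.9688
Denominator Σ(x_t−x̄)² = 24.8750
r_2 = 15.9688 / 24.8750 = 0.642

0.642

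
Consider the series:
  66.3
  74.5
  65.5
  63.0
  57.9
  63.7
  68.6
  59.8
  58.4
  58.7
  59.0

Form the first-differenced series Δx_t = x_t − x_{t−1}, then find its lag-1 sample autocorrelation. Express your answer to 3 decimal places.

-0.265

First differences Δx: 8.2, -9.0, -2.5, -5.1, 5.8, 4.9, -8.8, -1.4, 0.3, 0.3
Mean of differences = -0.7300
Numerator Σ(Δx_t−Δx̄)(Δx_{t+1}−Δx̄) = -82.9069
Denominator Σ(Δx_t−Δx̄)² = 312.4010
r_1(Δx) = -82.9069 / 312.4010 = -0.265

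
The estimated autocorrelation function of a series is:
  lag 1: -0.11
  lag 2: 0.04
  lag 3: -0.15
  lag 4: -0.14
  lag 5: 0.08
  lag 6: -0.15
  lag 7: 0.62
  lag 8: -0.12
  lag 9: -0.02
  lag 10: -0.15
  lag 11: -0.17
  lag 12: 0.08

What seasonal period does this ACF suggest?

7

The largest autocorrelation is r_7 = 0.62; the remaining lags stay at or below 0.08.
The dominant spike at lag 7 indicates a seasonal period of 7.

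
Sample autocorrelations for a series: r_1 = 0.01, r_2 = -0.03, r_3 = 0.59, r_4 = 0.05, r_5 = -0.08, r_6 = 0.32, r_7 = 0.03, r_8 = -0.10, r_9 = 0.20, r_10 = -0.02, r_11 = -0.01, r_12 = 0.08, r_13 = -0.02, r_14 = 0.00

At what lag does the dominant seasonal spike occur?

The largest autocorrelation is r_3 = 0.59, with weaker echoes at lags 6 (0.32) and 9 (0.20); the remaining lags stay at or below 0.08.
The dominant spike at lag 3 indicates a seasonal period of 3.

3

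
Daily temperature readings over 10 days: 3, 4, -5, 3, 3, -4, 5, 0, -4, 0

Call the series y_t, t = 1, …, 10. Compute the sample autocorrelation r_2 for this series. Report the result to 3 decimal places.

Mean ȳ = (3 + 4 − 5 + 3 + 3 − 4 + 5 + 0 − 4 + 0)/10 = 0.5000
Numerator Σ_{t=1}^{8}(y_t−ȳ)(y_{t+2}−ȳ) = -36.5000
Denominator Σ(y_t−ȳ)² = 122.5000
r_2 = -36.5000 / 122.5000 = -0.298

-0.298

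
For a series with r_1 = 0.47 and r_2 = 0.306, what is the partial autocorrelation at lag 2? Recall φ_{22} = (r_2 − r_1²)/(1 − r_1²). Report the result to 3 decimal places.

φ_{22} = (r_2 − r_1²) / (1 − r_1²)
r_1² = (0.47)² = 0.2209
Numerator = 0.306 − 0.2209 = 0.0851; denominator = 1 − 0.2209 = 0.7791
φ_{22} = 0.0851 / 0.7791 = 0.109

0.109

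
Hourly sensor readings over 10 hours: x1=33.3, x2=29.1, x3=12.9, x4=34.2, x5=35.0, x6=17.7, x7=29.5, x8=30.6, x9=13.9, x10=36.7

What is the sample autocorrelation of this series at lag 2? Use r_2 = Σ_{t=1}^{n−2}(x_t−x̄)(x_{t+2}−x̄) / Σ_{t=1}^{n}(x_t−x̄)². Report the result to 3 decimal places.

Mean x̄ = (33.3 + 29.1 + 12.9 + 34.2 + 35.0 + 17.7 + 29.5 + 30.6 + 13.9 + 36.7)/10 = 27.2900
Numerator Σ_{t=1}^{8}(x_t−x̄)(x_{t+2}−x̄) = -264.3392
Denominator Σ(x_t−x̄)² = 729.3090
r_2 = -264.3392 / 729.3090 = -0.362

-0.362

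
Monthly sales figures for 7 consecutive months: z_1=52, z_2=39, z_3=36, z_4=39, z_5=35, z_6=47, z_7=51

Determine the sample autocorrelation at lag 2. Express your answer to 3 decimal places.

-0.251

Mean z̄ = (52 + 39 + 36 + 39 + 35 + 47 + 51)/7 = 42.7143
Deviations from mean: 9.2857, -3.7143, -6.7143, -3.7143, -7.7143, 4.2857, 8.2857
Σ(z_t−z̄)(z_{t+2}−z̄) = (-62.3469) + (13.7959) + (51.7959) + (-15.9184) + (-63.9184) = -76.5918
Denominator Σ(z_t−z̄)² = 305.4286
r_2 = -76.5918 / 305.4286 = -0.251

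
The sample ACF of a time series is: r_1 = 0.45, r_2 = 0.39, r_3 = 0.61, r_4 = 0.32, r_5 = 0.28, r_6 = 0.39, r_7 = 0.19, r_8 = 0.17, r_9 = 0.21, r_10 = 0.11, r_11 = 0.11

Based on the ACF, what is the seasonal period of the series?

The largest autocorrelation is r_3 = 0.61; the remaining lags stay at or below 0.45. The elevated value at lag 1 (0.45), dropping to 0.39 at lag 2, reflects decaying short-term dependence rather than seasonality.
The dominant spike at lag 3 indicates a seasonal period of 3.

3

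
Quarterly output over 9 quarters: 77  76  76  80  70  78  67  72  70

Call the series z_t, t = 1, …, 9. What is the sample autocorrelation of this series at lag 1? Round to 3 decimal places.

Mean z̄ = (77 + 76 + 76 + 80 + 70 + 78 + 67 + 72 + 70)/9 = 74.0000
Numerator Σ_{t=1}^{8}(z_t−z̄)(z_{t+1}−z̄) = -24.0000
Denominator Σ(z_t−z̄)² = 154.0000
r_1 = -24.0000 / 154.0000 = -0.156

-0.156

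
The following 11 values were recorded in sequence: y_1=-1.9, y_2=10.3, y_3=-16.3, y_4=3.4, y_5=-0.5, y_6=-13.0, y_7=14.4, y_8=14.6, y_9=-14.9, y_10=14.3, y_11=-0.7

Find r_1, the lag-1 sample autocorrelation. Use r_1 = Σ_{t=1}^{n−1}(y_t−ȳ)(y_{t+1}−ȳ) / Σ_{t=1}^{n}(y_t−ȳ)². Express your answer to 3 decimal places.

Mean ȳ = (-1.9 + 10.3 − 16.3 + 3.4 − 0.5 − 13.0 + 14.4 + 14.6 − 14.9 + 14.3 − 0.7)/11 = 0.8818
Numerator Σ_{t=1}^{10}(y_t−ȳ)(y_{t+1}−ȳ) = -667.2840
Denominator Σ(y_t−ȳ)² = 1395.1564
r_1 = -667.2840 / 1395.1564 = -0.478

-0.478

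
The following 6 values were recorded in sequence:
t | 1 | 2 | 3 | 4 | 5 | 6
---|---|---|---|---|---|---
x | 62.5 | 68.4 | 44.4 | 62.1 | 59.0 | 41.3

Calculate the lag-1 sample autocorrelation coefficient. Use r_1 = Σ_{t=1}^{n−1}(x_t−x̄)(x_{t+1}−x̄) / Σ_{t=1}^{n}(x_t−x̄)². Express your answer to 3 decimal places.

-0.275

Mean x̄ = (62.5 + 68.4 + 44.4 + 62.1 + 59.0 + 41.3)/6 = 56.2833
Deviations from mean: 6.2167, 12.1167, -11.8833, 5.8167, 2.7167, -14.9833
Σ(x_t−x̄)(x_{t+1}−x̄) = (75.3253) + (-143.9864) + (-69.1214) + (15.8019) + (-40.7047) = -162.6853
Denominator Σ(x_t−x̄)² = 592.3883
r_1 = -162.6853 / 592.3883 = -0.275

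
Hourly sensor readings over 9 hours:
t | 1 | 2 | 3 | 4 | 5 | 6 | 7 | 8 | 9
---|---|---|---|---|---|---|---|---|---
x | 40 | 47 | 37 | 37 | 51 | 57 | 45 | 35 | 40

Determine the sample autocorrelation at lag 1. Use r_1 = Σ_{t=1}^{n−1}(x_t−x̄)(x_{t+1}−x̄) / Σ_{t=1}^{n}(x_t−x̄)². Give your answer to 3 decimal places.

Mean x̄ = (40 + 47 + 37 + 37 + 51 + 57 + 45 + 35 + 40)/9 = 43.2222
Numerator Σ_{t=1}^{8}(x_t−x̄)(x_{t+1}−x̄) = 98.1728
Denominator Σ(x_t−x̄)² = 433.5556
r_1 = 98.1728 / 433.5556 = 0.226

0.226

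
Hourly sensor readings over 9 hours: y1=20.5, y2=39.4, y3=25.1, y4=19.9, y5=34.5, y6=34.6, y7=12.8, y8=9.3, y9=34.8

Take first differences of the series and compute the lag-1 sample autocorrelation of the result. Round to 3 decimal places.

-0.123

First differences Δy: 18.9, -14.3, -5.2, 14.6, 0.1, -21.8, -3.5, 25.5
Mean of differences = 1.7875
Numerator Σ(Δy_t−Δȳ)(Δy_{t+1}−Δȳ) = -234.8914
Denominator Σ(Δy_t−Δȳ)² = 1914.0888
r_1(Δy) = -234.8914 / 1914.0888 = -0.123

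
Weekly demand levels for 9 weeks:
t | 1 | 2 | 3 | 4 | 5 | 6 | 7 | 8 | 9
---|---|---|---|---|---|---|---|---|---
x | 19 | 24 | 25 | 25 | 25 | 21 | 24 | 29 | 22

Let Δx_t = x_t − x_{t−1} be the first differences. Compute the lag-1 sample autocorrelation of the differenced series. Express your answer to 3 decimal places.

First differences Δx: 5, 1, 0, 0, -4, 3, 5, -7
Mean of differences = 0.3750
Numerator Σ(Δx_t−Δx̄)(Δx_{t+1}−Δx̄) = -29.0156
Denominator Σ(Δx_t−Δx̄)² = 123.8750
r_1(Δx) = -29.0156 / 123.8750 = -0.234

-0.234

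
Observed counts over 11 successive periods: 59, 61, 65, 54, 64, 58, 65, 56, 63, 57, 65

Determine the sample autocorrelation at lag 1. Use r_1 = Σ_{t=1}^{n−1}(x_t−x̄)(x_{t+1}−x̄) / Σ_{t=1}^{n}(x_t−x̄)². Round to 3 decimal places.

-0.777

Mean x̄ = (59 + 61 + 65 + 54 + 64 + 58 + 65 + 56 + 63 + 57 + 65)/11 = 60.6364
Numerator Σ_{t=1}^{10}(x_t−x̄)(x_{t+1}−x̄) = -126.3140
Denominator Σ(x_t−x̄)² = 162.5455
r_1 = -126.3140 / 162.5455 = -0.777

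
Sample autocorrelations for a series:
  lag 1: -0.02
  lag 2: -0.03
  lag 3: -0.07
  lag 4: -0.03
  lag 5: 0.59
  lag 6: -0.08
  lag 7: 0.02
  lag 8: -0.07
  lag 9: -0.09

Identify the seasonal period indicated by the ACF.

The largest autocorrelation is r_5 = 0.59; the remaining lags stay at or below 0.02.
The dominant spike at lag 5 indicates a seasonal period of 5.

5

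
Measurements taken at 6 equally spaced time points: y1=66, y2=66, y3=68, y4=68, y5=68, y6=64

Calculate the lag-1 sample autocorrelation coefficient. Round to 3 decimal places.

Mean ȳ = (66 + 66 + 68 + 68 + 68 + 64)/6 = 66.6667
Σ(y_t−ȳ)(y_{t+1}−ȳ) = (0.4444) + (-0.8889) + (1.7778) + (1.7778) + (-3.5556) = -0.4444
Denominator Σ(y_t−ȳ)² = 13.3333
r_1 = -0.4444 / 13.3333 = -0.033

-0.033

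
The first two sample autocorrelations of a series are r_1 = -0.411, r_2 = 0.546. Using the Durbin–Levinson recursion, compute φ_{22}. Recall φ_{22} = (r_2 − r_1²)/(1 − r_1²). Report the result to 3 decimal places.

φ_{22} = (r_2 − r_1²) / (1 − r_1²)
r_1² = (-0.411)² = 0.168921
Numerator = 0.546 − 0.1689 = 0.3771; denominator = 1 − 0.1689 = 0.8311
φ_{22} = 0.3771 / 0.8311 = 0.454

0.454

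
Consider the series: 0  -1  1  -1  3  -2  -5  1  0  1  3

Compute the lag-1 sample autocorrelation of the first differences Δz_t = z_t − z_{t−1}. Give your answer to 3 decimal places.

-0.426

First differences Δz: -1, 2, -2, 4, -5, -3, 6, -1, 1, 2
Mean of differences = 0.3000
Numerator Σ(Δz_t−Δz̄)(Δz_{t+1}−Δz̄) = -42.6900
Denominator Σ(Δz_t−Δz̄)² = 100.1000
r_1(Δz) = -42.6900 / 100.1000 = -0.426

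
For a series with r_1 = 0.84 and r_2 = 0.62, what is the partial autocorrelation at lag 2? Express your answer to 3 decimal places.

φ_{22} = (r_2 − r_1²) / (1 − r_1²)
r_1² = (0.84)² = 0.7056
Numerator = 0.62 − 0.7056 = -0.0856; denominator = 1 − 0.7056 = 0.2944
φ_{22} = -0.0856 / 0.2944 = -0.291

-0.291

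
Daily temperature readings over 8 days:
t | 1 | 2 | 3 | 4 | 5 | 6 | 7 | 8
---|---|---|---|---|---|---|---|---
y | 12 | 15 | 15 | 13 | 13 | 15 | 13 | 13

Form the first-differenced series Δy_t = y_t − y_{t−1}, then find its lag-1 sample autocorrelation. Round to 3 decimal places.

-0.179

First differences Δy: 3, 0, -2, 0, 2, -2, 0
Mean of differences = 0.1429
Numerator Σ(Δy_t−Δȳ)(Δy_{t+1}−Δȳ) = -3.7347
Denominator Σ(Δy_t−Δȳ)² = 20.8571
r_1(Δy) = -3.7347 / 20.8571 = -0.179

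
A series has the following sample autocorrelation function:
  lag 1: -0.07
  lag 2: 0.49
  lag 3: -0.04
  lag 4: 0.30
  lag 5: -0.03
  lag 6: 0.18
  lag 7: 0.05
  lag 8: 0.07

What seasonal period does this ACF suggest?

2

The largest autocorrelation is r_2 = 0.49, with weaker echoes at lags 4 (0.30) and 6 (0.18); the remaining lags stay at or below 0.07.
The dominant spike at lag 2 indicates a seasonal period of 2.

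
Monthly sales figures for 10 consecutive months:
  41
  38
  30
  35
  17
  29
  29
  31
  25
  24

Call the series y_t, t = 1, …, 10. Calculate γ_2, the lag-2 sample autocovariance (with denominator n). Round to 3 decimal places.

4.508

Mean ȳ = (41 + 38 + 30 + 35 + 17 + 29 + 29 + 31 + 25 + 24)/10 = 29.9000
Σ_{t=1}^{8}(y_t−ȳ)(y_{t+2}−ȳ) = 45.0800
γ_2 = 45.0800 / 10 = 4.508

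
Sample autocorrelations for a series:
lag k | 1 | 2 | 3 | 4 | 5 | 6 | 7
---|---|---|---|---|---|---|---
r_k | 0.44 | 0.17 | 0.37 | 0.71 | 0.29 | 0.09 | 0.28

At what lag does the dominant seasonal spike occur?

The largest autocorrelation is r_4 = 0.71; the remaining lags stay at or below 0.44. The elevated value at lag 1 (0.44), dropping to 0.17 at lag 2, reflects decaying short-term dependence rather than seasonality.
The dominant spike at lag 4 indicates a seasonal period of 4.

4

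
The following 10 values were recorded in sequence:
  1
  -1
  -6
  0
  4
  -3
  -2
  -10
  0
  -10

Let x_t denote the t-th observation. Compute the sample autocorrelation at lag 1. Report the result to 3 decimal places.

Mean x̄ = (1 − 1 − 6 + 0 + 4 − 3 − 2 − 10 + 0 − 10)/10 = -2.7000
Numerator Σ_{t=1}^{9}(x_t−x̄)(x_{t+1}−x̄) = -36.8900
Denominator Σ(x_t−x̄)² = 194.1000
r_1 = -36.8900 / 194.1000 = -0.190

-0.190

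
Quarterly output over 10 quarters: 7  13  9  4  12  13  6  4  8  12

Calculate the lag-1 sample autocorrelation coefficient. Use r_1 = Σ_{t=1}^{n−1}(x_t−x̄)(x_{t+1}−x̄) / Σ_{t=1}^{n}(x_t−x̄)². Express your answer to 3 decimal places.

Mean x̄ = (7 + 13 + 9 + 4 + 12 + 13 + 6 + 4 + 8 + 12)/10 = 8.8000
Numerator Σ_{t=1}^{9}(x_t−x̄)(x_{t+1}−x̄) = -6.6400
Denominator Σ(x_t−x̄)² = 113.6000
r_1 = -6.6400 / 113.6000 = -0.058

-0.058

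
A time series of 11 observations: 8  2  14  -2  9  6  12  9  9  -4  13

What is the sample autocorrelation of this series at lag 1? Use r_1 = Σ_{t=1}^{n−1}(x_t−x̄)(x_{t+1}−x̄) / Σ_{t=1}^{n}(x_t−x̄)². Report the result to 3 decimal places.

-0.578

Mean x̄ = (8 + 2 + 14 − 2 + 9 + 6 + 12 + 9 + 9 − 4 + 13)/11 = 6.9091
Numerator Σ_{t=1}^{10}(x_t−x̄)(x_{t+1}−x̄) = -202.7355
Denominator Σ(x_t−x̄)² = 350.9091
r_1 = -202.7355 / 350.9091 = -0.578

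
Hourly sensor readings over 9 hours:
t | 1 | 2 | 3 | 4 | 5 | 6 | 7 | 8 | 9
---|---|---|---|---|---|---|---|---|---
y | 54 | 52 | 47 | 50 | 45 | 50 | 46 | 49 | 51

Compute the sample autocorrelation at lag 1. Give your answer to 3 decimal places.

-0.041

Mean ȳ = (54 + 52 + 47 + 50 + 45 + 50 + 46 + 49 + 51)/9 = 49.3333
Numerator Σ_{t=1}^{8}(y_t−ȳ)(y_{t+1}−ȳ) = -2.7778
Denominator Σ(y_t−ȳ)² = 68.0000
r_1 = -2.7778 / 68.0000 = -0.041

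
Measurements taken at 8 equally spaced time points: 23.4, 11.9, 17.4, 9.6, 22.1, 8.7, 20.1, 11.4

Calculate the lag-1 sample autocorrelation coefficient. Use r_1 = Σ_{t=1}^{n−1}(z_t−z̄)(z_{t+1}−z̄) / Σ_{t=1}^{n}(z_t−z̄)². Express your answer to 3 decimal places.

Mean z̄ = (23.4 + 11.9 + 17.4 + 9.6 + 22.1 + 8.7 + 20.1 + 11.4)/8 = 15.5750
Deviations from mean: 7.8250, -3.6750, 1.8250, -5.9750, 6.5250, -6.8750, 4.5250, -4.1750
Σ(z_t−z̄)(z_{t+1}−z̄) = (-28.7569) + (-6.7069) + (-10.9044) + (-38.9869) + (-44.8594) + (-31.1094) + (-18.8919) = -180.2156
Denominator Σ(z_t−z̄)² = 241.5150
r_1 = -180.2156 / 241.5150 = -0.746

-0.746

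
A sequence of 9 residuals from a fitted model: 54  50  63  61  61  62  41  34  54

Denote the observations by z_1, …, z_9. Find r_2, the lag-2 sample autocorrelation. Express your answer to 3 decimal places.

Mean z̄ = (54 + 50 + 63 + 61 + 61 + 62 + 41 + 34 + 54)/9 = 53.3333
Σ(z_t−z̄)(z_{t+2}−z̄) = (6.4444) + (-25.5556) + (74.1111) + (66.4444) + (-94.5556) + (-167.5556) + (-8.2222) = -148.8889
Denominator Σ(z_t−z̄)² = 824.0000
r_2 = -148.8889 / 824.0000 = -0.181

-0.181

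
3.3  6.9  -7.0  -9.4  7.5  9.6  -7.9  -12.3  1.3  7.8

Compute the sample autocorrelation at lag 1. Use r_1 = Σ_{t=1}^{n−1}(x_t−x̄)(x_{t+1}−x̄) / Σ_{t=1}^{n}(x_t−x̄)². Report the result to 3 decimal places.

0.092

Mean x̄ = (3.3 + 6.9 − 7.0 − 9.4 + 7.5 + 9.6 − 7.9 − 12.3 + 1.3 + 7.8)/10 = -0.0200
Numerator Σ_{t=1}^{9}(x_t−x̄)(x_{t+1}−x̄) = 57.0236
Denominator Σ(x_t−x̄)² = 620.4960
r_1 = 57.0236 / 620.4960 = 0.092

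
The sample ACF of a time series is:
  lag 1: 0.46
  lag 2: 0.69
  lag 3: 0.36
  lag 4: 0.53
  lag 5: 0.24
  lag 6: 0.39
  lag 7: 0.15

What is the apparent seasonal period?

The largest autocorrelation is r_2 = 0.69, with a weaker echo at lag 4 (0.53); the remaining lags stay at or below 0.46.
The dominant spike at lag 2 indicates a seasonal period of 2.

2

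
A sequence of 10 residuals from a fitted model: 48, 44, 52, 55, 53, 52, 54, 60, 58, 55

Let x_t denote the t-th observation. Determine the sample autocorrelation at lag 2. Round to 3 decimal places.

Mean x̄ = (48 + 44 + 52 + 55 + 53 + 52 + 54 + 60 + 58 + 55)/10 = 53.1000
Numerator Σ_{t=1}^{8}(x_t−x̄)(x_{t+2}−x̄) = -3.8200
Denominator Σ(x_t−x̄)² = 190.9000
r_2 = -3.8200 / 190.9000 = -0.020

-0.020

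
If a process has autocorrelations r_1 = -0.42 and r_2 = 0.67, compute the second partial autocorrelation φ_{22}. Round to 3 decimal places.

φ_{22} = (r_2 − r_1²) / (1 − r_1²)
r_1² = (-0.42)² = 0.1764
Numerator = 0.67 − 0.1764 = 0.4936; denominator = 1 − 0.1764 = 0.8236
φ_{22} = 0.4936 / 0.8236 = 0.599

0.599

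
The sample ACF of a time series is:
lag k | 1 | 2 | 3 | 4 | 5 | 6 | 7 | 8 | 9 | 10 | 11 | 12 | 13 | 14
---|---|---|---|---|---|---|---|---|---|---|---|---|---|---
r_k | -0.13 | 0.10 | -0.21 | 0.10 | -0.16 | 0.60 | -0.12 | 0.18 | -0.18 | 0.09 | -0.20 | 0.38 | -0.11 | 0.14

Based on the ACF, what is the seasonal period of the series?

The largest autocorrelation is r_6 = 0.60, with a weaker echo at lag 12 (0.38); the remaining lags stay at or below 0.18.
The dominant spike at lag 6 indicates a seasonal period of 6.

6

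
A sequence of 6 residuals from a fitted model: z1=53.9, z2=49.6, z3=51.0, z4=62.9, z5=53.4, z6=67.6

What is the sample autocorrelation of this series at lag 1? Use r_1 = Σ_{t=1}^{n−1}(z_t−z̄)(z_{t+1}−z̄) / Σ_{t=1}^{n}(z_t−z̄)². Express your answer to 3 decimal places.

-0.133

Mean z̄ = (53.9 + 49.6 + 51.0 + 62.9 + 53.4 + 67.6)/6 = 56.4000
Deviations from mean: -2.5000, -6.8000, -5.4000, 6.5000, -3.0000, 11.2000
Numerator Σ_{t=1}^{5}(z_t−z̄)(z_{t+1}−z̄) = -34.4800
Denominator Σ(z_t−z̄)² = 258.3400
r_1 = -34.4800 / 258.3400 = -0.133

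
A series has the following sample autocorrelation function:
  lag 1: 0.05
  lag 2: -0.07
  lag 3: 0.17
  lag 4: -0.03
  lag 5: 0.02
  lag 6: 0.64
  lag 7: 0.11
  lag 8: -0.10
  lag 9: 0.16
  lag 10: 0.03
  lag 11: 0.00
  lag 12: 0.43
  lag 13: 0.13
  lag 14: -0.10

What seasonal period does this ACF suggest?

The largest autocorrelation is r_6 = 0.64, with a weaker echo at lag 12 (0.43); the remaining lags stay at or below 0.17.
The dominant spike at lag 6 indicates a seasonal period of 6.

6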